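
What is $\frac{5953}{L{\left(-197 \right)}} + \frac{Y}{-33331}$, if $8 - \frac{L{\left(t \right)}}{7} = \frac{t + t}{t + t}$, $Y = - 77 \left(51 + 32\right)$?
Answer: $\frac{198732602}{1633219} \approx 121.68$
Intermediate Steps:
$Y = -6391$ ($Y = \left(-77\right) 83 = -6391$)
$L{\left(t \right)} = 49$ ($L{\left(t \right)} = 56 - 7 \frac{t + t}{t + t} = 56 - 7 \frac{2 t}{2 t} = 56 - 7 \cdot 2 t \frac{1}{2 t} = 56 - 7 = 49$)
$\frac{5953}{L{\left(-197 \right)}} + \frac{Y}{-33331} = \frac{5953}{49} - \frac{6391}{-33331} = 5953 \cdot \frac{1}{49} - - \frac{6391}{33331} = \frac{5953}{49} + \frac{6391}{33331} = \frac{198732602}{1633219}$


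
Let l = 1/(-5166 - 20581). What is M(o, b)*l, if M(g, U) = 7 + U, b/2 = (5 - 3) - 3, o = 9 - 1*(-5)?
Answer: -5/25747 ≈ -0.00019420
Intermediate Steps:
o = 14 (o = 9 + 5 = 14)
b = -2 (b = 2*((5 - 3) - 3) = 2*(2 - 3) = 2*(-1) = -2)
l = -1/25747 (l = 1/(-25747) = -1/25747 ≈ -3.8839e-5)
M(o, b)*l = (7 - 2)*(-1/25747) = 5*(-1/25747) = -5/25747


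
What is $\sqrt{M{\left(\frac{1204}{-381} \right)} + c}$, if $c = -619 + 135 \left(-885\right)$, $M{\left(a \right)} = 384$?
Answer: $i \sqrt{119710} \approx 345.99 i$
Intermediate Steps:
$c = -120094$ ($c = -619 - 119475 = -120094$)
$\sqrt{M{\left(\frac{1204}{-381} \right)} + c} = \sqrt{384 - 120094} = \sqrt{-119710} = i \sqrt{119710}$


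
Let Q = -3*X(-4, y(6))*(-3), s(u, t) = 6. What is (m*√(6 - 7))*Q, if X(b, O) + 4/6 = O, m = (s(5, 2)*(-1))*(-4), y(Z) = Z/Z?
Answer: 72*I ≈ 72.0*I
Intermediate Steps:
y(Z) = 1
m = 24 (m = (6*(-1))*(-4) = -6*(-4) = 24)
X(b, O) = -⅔ + O
Q = 3 (Q = -3*(-⅔ + 1)*(-3) = -3*⅓*(-3) = -1*(-3) = 3)
(m*√(6 - 7))*Q = (24*√(6 - 7))*3 = (24*√(-1))*3 = (24*I)*3 = 72*I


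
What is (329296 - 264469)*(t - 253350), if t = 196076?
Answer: -3712901598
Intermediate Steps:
(329296 - 264469)*(t - 253350) = (329296 - 264469)*(196076 - 253350) = 64827*(-57274) = -3712901598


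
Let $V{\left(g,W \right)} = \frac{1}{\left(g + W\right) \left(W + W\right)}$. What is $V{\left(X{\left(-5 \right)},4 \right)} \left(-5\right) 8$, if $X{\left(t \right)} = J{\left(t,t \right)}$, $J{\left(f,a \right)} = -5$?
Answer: $5$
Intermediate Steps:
$X{\left(t \right)} = -5$
$V{\left(g,W \right)} = \frac{1}{2 W \left(W + g\right)}$ ($V{\left(g,W \right)} = \frac{1}{\left(W + g\right) 2 W} = \frac{1}{2 W \left(W + g\right)}$)
$V{\left(X{\left(-5 \right)},4 \right)} \left(-5\right) 8 = \frac{1}{2 \cdot 4 \left(4 - 5\right)} \left(-5\right) 8 = \frac{1}{2} \cdot \frac{1}{4} \frac{1}{-1} \left(-5\right) 8 = \frac{1}{2} \cdot \frac{1}{4} \left(-1\right) \left(-5\right) 8 = \left(- \frac{1}{8}\right) \left(-5\right) 8 = \frac{5}{8} \cdot 8 = 5$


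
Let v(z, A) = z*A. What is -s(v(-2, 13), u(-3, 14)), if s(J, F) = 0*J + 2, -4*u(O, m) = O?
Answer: -2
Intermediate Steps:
u(O, m) = -O/4
v(z, A) = A*z
s(J, F) = 2 (s(J, F) = 0 + 2 = 2)
-s(v(-2, 13), u(-3, 14)) = -1*2 = -2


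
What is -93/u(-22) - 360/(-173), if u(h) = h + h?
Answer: 31929/7612 ≈ 4.1946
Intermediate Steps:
u(h) = 2*h
-93/u(-22) - 360/(-173) = -93/(2*(-22)) - 360/(-173) = -93/(-44) - 360*(-1/173) = -93*(-1/44) + 360/173 = 93/44 + 360/173 = 31929/7612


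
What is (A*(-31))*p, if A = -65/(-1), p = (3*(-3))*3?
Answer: 54405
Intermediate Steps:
p = -27 (p = -9*3 = -27)
A = 65 (A = -65*(-1) = 65)
(A*(-31))*p = (65*(-31))*(-27) = -2015*(-27) = 54405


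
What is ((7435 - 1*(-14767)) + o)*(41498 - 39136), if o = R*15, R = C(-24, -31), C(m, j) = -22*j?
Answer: 76604384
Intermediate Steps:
R = 682 (R = -22*(-31) = 682)
o = 10230 (o = 682*15 = 10230)
((7435 - 1*(-14767)) + o)*(41498 - 39136) = ((7435 - 1*(-14767)) + 10230)*(41498 - 39136) = ((7435 + 14767) + 10230)*2362 = (22202 + 10230)*2362 = 32432*2362 = 76604384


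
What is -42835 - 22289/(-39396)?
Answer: -1687505371/39396 ≈ -42834.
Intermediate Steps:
-42835 - 22289/(-39396) = -42835 - 22289*(-1)/39396 = -42835 - 1*(-22289/39396) = -42835 + 22289/39396 = -1687505371/39396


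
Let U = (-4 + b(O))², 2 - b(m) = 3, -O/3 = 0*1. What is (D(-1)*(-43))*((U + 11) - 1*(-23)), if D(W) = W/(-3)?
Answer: -2537/3 ≈ -845.67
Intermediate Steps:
O = 0 (O = -0 = -3*0 = 0)
b(m) = -1 (b(m) = 2 - 1*3 = 2 - 3 = -1)
D(W) = -W/3 (D(W) = W*(-⅓) = -W/3)
U = 25 (U = (-4 - 1)² = (-5)² = 25)
(D(-1)*(-43))*((U + 11) - 1*(-23)) = (-⅓*(-1)*(-43))*((25 + 11) - 1*(-23)) = ((⅓)*(-43))*(36 + 23) = -43/3*59 = -2537/3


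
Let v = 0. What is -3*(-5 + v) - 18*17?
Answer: -291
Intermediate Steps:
-3*(-5 + v) - 18*17 = -3*(-5 + 0) - 18*17 = -3*(-5) - 306 = 15 - 306 = -291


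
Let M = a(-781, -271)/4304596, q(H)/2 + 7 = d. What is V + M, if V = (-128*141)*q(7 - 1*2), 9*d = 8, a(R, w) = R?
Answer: 2848609446617/12913788 ≈ 2.2059e+5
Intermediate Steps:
d = 8/9 (d = (⅑)*8 = 8/9 ≈ 0.88889)
q(H) = -110/9 (q(H) = -14 + 2*(8/9) = -14 + 16/9 = -110/9)
V = 661760/3 (V = -128*141*(-110/9) = -18048*(-110/9) = 661760/3 ≈ 2.2059e+5)
M = -781/4304596 ≈ -0.00018143
V + M = 661760/3 - 781/4304596 = 2848609446617/12913788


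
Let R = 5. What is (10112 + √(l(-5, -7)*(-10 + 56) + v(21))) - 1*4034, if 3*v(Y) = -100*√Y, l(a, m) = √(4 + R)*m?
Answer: 6078 + √(-8694 - 300*√21)/3 ≈ 6078.0 + 33.448*I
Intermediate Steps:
l(a, m) = 3*m (l(a, m) = √(4 + 5)*m = √9*m = 3*m)
v(Y) = -100*√Y/3 (v(Y) = (-100*√Y)/3 = -100*√Y/3)
(10112 + √(l(-5, -7)*(-10 + 56) + v(21))) - 1*4034 = (10112 + √((3*(-7))*(-10 + 56) - 100*√21/3)) - 1*4034 = (10112 + √(-21*46 - 100*√21/3)) - 4034 = (10112 + √(-966 - 100*√21/3)) - 4034 = 6078 + √(-966 - 100*√21/3)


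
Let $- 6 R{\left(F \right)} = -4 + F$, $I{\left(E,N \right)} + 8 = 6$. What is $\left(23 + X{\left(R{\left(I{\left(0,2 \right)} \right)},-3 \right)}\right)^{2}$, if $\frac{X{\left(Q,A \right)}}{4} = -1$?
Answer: $361$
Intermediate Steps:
$I{\left(E,N \right)} = -2$ ($I{\left(E,N \right)} = -8 + 6 = -2$)
$R{\left(F \right)} = \frac{2}{3} - \frac{F}{6}$ ($R{\left(F \right)} = - \frac{-4 + F}{6} = \frac{2}{3} - \frac{F}{6}$)
$X{\left(Q,A \right)} = -4$ ($X{\left(Q,A \right)} = 4 \left(-1\right) = -4$)
$\left(23 + X{\left(R{\left(I{\left(0,2 \right)} \right)},-3 \right)}\right)^{2} = \left(23 - 4\right)^{2} = 19^{2} = 361$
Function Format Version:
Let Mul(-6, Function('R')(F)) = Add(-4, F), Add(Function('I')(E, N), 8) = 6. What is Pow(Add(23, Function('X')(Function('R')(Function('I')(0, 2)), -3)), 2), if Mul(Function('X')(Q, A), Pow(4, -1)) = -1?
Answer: 361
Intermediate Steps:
Function('I')(E, N) = -2 (Function('I')(E, N) = Add(-8, 6) = -2)
Function('R')(F) = Add(Rational(2, 3), Mul(Rational(-1, 6), F)) (Function('R')(F) = Mul(Rational(-1, 6), Add(-4, F)) = Add(Rational(2, 3), Mul(Rational(-1, 6), F)))
Function('X')(Q, A) = -4 (Function('X')(Q, A) = Mul(4, -1) = -4)
Pow(Add(23, Function('X')(Function('R')(Function('I')(0, 2)), -3)), 2) = Pow(Add(23, -4), 2) = Pow(19, 2) = 361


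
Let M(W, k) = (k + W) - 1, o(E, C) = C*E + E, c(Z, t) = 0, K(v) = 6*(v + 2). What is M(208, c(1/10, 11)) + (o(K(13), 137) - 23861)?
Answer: -11234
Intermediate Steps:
K(v) = 12 + 6*v (K(v) = 6*(2 + v) = 12 + 6*v)
o(E, C) = E + C*E
M(W, k) = -1 + W + k (M(W, k) = (W + k) - 1 = -1 + W + k)
M(208, c(1/10, 11)) + (o(K(13), 137) - 23861) = (-1 + 208 + 0) + ((12 + 6*13)*(1 + 137) - 23861) = 207 + ((12 + 78)*138 - 23861) = 207 + (90*138 - 23861) = 207 + (12420 - 23861) = 207 - 11441 = -11234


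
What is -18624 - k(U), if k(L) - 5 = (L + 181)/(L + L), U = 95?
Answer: -1769893/95 ≈ -18630.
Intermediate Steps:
k(L) = 5 + (181 + L)/(2*L) (k(L) = 5 + (L + 181)/(L + L) = 5 + (181 + L)/((2*L)) = 5 + (181 + L)*(1/(2*L)) = 5 + (181 + L)/(2*L))
-18624 - k(U) = -18624 - (181 + 11*95)/(2*95) = -18624 - (181 + 1045)/(2*95) = -18624 - 1226/(2*95) = -18624 - 1*613/95 = -18624 - 613/95 = -1769893/95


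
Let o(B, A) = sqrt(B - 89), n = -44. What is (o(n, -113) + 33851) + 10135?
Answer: 43986 + I*sqrt(133) ≈ 43986.0 + 11.533*I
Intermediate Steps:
o(B, A) = sqrt(-89 + B)
(o(n, -113) + 33851) + 10135 = (sqrt(-89 - 44) + 33851) + 10135 = (sqrt(-133) + 33851) + 10135 = (I*sqrt(133) + 33851) + 10135 = (33851 + I*sqrt(133)) + 10135 = 43986 + I*sqrt(133)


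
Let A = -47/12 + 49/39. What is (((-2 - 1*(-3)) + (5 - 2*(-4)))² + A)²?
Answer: 909685921/24336 ≈ 37380.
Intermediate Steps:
A = -415/156 (A = -47*1/12 + 49*(1/39) = -47/12 + 49/39 = -415/156 ≈ -2.6603)
(((-2 - 1*(-3)) + (5 - 2*(-4)))² + A)² = (((-2 - 1*(-3)) + (5 - 2*(-4)))² - 415/156)² = (((-2 + 3) + (5 + 8))² - 415/156)² = ((1 + 13)² - 415/156)² = (14² - 415/156)² = (196 - 415/156)² = (30161/156)² = 909685921/24336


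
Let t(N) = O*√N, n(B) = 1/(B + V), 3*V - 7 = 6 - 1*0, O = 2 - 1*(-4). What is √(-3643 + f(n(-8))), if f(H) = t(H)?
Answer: √(-440803 + 66*I*√33)/11 ≈ 0.025957 + 60.357*I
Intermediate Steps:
O = 6 (O = 2 + 4 = 6)
V = 13/3 (V = 7/3 + (6 - 1*0)/3 = 7/3 + (6 + 0)/3 = 7/3 + (⅓)*6 = 7/3 + 2 = 13/3 ≈ 4.3333)
n(B) = 1/(13/3 + B) (n(B) = 1/(B + 13/3) = 1/(13/3 + B))
t(N) = 6*√N
f(H) = 6*√H
√(-3643 + f(n(-8))) = √(-3643 + 6*√(3/(13 + 3*(-8)))) = √(-3643 + 6*√(3/(13 - 24))) = √(-3643 + 6*√(3/(-11))) = √(-3643 + 6*√(3*(-1/11))) = √(-3643 + 6*√(-3/11)) = √(-3643 + 6*(I*√33/11)) = √(-3643 + 6*I*√33/11)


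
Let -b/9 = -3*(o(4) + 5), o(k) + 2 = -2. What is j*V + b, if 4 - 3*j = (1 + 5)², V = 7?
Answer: -143/3 ≈ -47.667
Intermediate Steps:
o(k) = -4 (o(k) = -2 - 2 = -4)
j = -32/3 (j = 4/3 - (1 + 5)²/3 = 4/3 - ⅓*6² = 4/3 - ⅓*36 = 4/3 - 12 = -32/3 ≈ -10.667)
b = 27 (b = -(-27)*(-4 + 5) = -(-27) = -9*(-3) = 27)
j*V + b = -32/3*7 + 27 = -224/3 + 27 = -143/3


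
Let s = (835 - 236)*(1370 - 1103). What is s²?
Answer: 25578564489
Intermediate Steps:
s = 159933 (s = 599*267 = 159933)
s² = 159933² = 25578564489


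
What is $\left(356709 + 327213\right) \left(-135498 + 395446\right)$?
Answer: $177784156056$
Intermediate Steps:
$\left(356709 + 327213\right) \left(-135498 + 395446\right) = 683922 \cdot 259948 = 177784156056$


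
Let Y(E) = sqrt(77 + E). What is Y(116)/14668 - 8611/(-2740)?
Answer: 8611/2740 + sqrt(193)/14668 ≈ 3.1436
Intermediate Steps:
Y(116)/14668 - 8611/(-2740) = sqrt(77 + 116)/14668 - 8611/(-2740) = sqrt(193)*(1/14668) - 8611*(-1/2740) = sqrt(193)/14668 + 8611/2740 = 8611/2740 + sqrt(193)/14668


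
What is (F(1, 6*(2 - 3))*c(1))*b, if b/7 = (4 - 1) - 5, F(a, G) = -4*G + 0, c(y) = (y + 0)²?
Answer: -336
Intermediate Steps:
c(y) = y²
F(a, G) = -4*G
b = -14 (b = 7*((4 - 1) - 5) = 7*(3 - 5) = 7*(-2) = -14)
(F(1, 6*(2 - 3))*c(1))*b = (-24*(2 - 3)*1²)*(-14) = (-24*(-1)*1)*(-14) = (-4*(-6)*1)*(-14) = (24*1)*(-14) = 24*(-14) = -336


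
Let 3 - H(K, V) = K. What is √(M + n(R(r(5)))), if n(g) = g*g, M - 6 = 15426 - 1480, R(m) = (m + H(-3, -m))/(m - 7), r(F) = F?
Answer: √55929/2 ≈ 118.25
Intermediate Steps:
H(K, V) = 3 - K
R(m) = (6 + m)/(-7 + m) (R(m) = (m + (3 - 1*(-3)))/(m - 7) = (m + (3 + 3))/(-7 + m) = (m + 6)/(-7 + m) = (6 + m)/(-7 + m))
M = 13952 (M = 6 + (15426 - 1480) = 6 + 13946 = 13952)
n(g) = g²
√(M + n(R(r(5)))) = √(13952 + ((6 + 5)/(-7 + 5))²) = √(13952 + (11/(-2))²) = √(13952 + (-½*11)²) = √(13952 + (-11/2)²) = √(13952 + 121/4) = √(55929/4) = √55929/2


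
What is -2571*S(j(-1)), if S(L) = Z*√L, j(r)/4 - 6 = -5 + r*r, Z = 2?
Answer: -10284*√2 ≈ -14544.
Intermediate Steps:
j(r) = 4 + 4*r² (j(r) = 24 + 4*(-5 + r*r) = 24 + 4*(-5 + r²) = 24 + (-20 + 4*r²) = 4 + 4*r²)
S(L) = 2*√L
-2571*S(j(-1)) = -5142*√(4 + 4*(-1)²) = -5142*√(4 + 4*1) = -5142*√(4 + 4) = -5142*√8 = -5142*2*√2 = -10284*√2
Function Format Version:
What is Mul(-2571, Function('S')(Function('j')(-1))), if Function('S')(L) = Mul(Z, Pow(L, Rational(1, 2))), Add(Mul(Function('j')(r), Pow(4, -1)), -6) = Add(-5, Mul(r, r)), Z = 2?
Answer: Mul(-10284, Pow(2, Rational(1, 2))) ≈ -14544.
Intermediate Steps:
Function('j')(r) = Add(4, Mul(4, Pow(r, 2))) (Function('j')(r) = Add(24, Mul(4, Add(-5, Mul(r, r)))) = Add(24, Mul(4, Add(-5, Pow(r, 2)))) = Add(24, Add(-20, Mul(4, Pow(r, 2)))) = Add(4, Mul(4, Pow(r, 2))))
Function('S')(L) = Mul(2, Pow(L, Rational(1, 2)))
Mul(-2571, Function('S')(Function('j')(-1))) = Mul(-2571, Mul(2, Pow(Add(4, Mul(4, Pow(-1, 2))), Rational(1, 2)))) = Mul(-2571, Mul(2, Pow(Add(4, Mul(4, 1)), Rational(1, 2)))) = Mul(-2571, Mul(2, Pow(Add(4, 4), Rational(1, 2)))) = Mul(-2571, Mul(2, Pow(8, Rational(1, 2)))) = Mul(-2571, Mul(2, Mul(2, Pow(2, Rational(1, 2))))) = Mul(-2571, Mul(4, Pow(2, Rational(1, 2)))) = Mul(-10284, Pow(2, Rational(1, 2)))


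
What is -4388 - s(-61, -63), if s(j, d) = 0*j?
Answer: -4388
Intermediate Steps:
s(j, d) = 0
-4388 - s(-61, -63) = -4388 - 1*0 = -4388 + 0 = -4388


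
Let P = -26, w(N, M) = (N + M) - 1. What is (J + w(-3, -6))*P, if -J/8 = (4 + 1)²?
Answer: 5460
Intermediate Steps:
J = -200 (J = -8*(4 + 1)² = -8*5² = -8*25 = -200)
w(N, M) = -1 + M + N (w(N, M) = (M + N) - 1 = -1 + M + N)
(J + w(-3, -6))*P = (-200 + (-1 - 6 - 3))*(-26) = (-200 - 10)*(-26) = -210*(-26) = 5460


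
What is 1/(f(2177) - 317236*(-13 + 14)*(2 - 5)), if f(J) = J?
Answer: 1/953885 ≈ 1.0483e-6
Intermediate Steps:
1/(f(2177) - 317236*(-13 + 14)*(2 - 5)) = 1/(2177 - 317236*(-13 + 14)*(2 - 5)) = 1/(2177 - 317236*(-3)) = 1/(2177 + 951708) = 1/953885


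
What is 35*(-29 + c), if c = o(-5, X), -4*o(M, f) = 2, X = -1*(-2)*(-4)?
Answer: -2065/2 ≈ -1032.5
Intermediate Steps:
X = -8 (X = 2*(-4) = -8)
o(M, f) = -1/2 (o(M, f) = -1/4*2 = -1/2)
c = -1/2 ≈ -0.50000
35*(-29 + c) = 35*(-29 - 1/2) = 35*(-59/2) = -2065/2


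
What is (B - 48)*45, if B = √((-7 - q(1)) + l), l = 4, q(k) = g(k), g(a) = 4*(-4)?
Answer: -2160 + 45*√13 ≈ -1997.8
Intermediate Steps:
g(a) = -16
q(k) = -16
B = √13 (B = √((-7 - 1*(-16)) + 4) = √((-7 + 16) + 4) = √(9 + 4) = √13 ≈ 3.6056)
(B - 48)*45 = (√13 - 48)*45 = (-48 + √13)*45 = -2160 + 45*√13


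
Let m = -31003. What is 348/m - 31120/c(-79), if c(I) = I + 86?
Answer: -137830828/31003 ≈ -4445.7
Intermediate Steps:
c(I) = 86 + I
348/m - 31120/c(-79) = 348/(-31003) - 31120/(86 - 79) = 348*(-1/31003) - 31120/7 = -348/31003 - 31120*1/7 = -348/31003 - 31120/7 = -137830828/31003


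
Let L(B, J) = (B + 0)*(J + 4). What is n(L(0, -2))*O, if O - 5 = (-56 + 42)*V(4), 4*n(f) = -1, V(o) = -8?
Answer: -117/4 ≈ -29.250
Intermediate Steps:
L(B, J) = B*(4 + J)
n(f) = -¼ (n(f) = (¼)*(-1) = -¼)
O = 117 (O = 5 + (-56 + 42)*(-8) = 5 - 14*(-8) = 5 + 112 = 117)
n(L(0, -2))*O = -¼*117 = -117/4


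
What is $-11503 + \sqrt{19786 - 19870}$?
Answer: $-11503 + 2 i \sqrt{21} \approx -11503.0 + 9.1651 i$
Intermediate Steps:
$-11503 + \sqrt{19786 - 19870} = -11503 + \sqrt{-84} = -11503 + 2 i \sqrt{21}$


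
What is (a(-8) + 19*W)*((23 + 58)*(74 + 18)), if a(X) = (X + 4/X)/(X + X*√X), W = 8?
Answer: 4534335/4 - 3519*I*√2/2 ≈ 1.1336e+6 - 2488.3*I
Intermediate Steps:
a(X) = (X + 4/X)/(X + X^(3/2))
(a(-8) + 19*W)*((23 + 58)*(74 + 18)) = ((4 + (-8)²)/((-8)² + (-8)^(5/2)) + 19*8)*((23 + 58)*(74 + 18)) = ((4 + 64)/(64 + 128*I*√2) + 152)*(81*92) = (68/(64 + 128*I*√2) + 152)*7452 = (152 + 68/(64 + 128*I*√2))*7452 = 1132704 + 506736/(64 + 128*I*√2)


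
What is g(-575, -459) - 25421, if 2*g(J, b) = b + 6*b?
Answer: -54055/2 ≈ -27028.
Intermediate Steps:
g(J, b) = 7*b/2 (g(J, b) = (b + 6*b)/2 = (7*b)/2 = 7*b/2)
g(-575, -459) - 25421 = (7/2)*(-459) - 25421 = -3213/2 - 25421 = -54055/2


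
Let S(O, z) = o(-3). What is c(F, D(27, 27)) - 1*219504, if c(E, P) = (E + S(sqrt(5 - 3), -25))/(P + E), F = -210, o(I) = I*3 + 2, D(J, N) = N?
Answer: -40169015/183 ≈ -2.1950e+5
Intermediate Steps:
o(I) = 2 + 3*I (o(I) = 3*I + 2 = 2 + 3*I)
S(O, z) = -7 (S(O, z) = 2 + 3*(-3) = 2 - 9 = -7)
c(E, P) = (-7 + E)/(E + P) (c(E, P) = (E - 7)/(P + E) = (-7 + E)/(E + P))
c(F, D(27, 27)) - 1*219504 = (-7 - 210)/(-210 + 27) - 1*219504 = -217/(-183) - 219504 = -1/183*(-217) - 219504 = 217/183 - 219504 = -40169015/183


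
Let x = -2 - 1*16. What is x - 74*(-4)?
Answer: 278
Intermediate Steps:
x = -18 (x = -2 - 16 = -18)
x - 74*(-4) = -18 - 74*(-4) = -18 + 296 = 278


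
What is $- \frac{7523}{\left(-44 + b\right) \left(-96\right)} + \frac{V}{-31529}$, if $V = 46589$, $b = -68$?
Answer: $- \frac{738117595}{338999808} \approx -2.1773$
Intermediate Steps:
$- \frac{7523}{\left(-44 + b\right) \left(-96\right)} + \frac{V}{-31529} = - \frac{7523}{\left(-44 - 68\right) \left(-96\right)} + \frac{46589}{-31529} = - \frac{7523}{\left(-112\right) \left(-96\right)} + 46589 \left(- \frac{1}{31529}\right) = - \frac{7523}{10752} - \frac{46589}{31529} = - \frac{738117595}{338999808}$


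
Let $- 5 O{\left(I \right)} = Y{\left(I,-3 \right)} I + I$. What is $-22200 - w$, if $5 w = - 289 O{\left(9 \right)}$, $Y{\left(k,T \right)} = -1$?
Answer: $-22200$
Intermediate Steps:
$O{\left(I \right)} = 0$ ($O{\left(I \right)} = - \frac{- I + I}{5} = \left(- \frac{1}{5}\right) 0 = 0$)
$w = 0$ ($w = \frac{\left(-289\right) 0}{5} = \frac{1}{5} \cdot 0 = 0$)
$-22200 - w = -22200 - 0 = -22200 + 0 = -22200$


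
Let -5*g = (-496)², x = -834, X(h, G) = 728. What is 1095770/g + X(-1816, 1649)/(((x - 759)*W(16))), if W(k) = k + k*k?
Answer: -74191965289/3331179648 ≈ -22.272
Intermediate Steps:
W(k) = k + k²
g = -246016/5 (g = -⅕*(-496)² = -⅕*246016 = -246016/5 ≈ -49203.)
1095770/g + X(-1816, 1649)/(((x - 759)*W(16))) = 1095770/(-246016/5) + 728/(((-834 - 759)*(16*(1 + 16)))) = 1095770*(-5/246016) + 728/((-25488*17)) = -2739425/123008 + 728/((-1593*272)) = -2739425/123008 + 728/(-433296) = -2739425/123008 + 728*(-1/433296) = -2739425/123008 - 91/54162 = -74191965289/3331179648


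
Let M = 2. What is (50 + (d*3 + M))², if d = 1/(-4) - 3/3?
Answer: 37249/16 ≈ 2328.1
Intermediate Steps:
d = -5/4 (d = 1*(-¼) - 3*⅓ = -¼ - 1 = -5/4 ≈ -1.2500)
(50 + (d*3 + M))² = (50 + (-5/4*3 + 2))² = (50 + (-15/4 + 2))² = (50 - 7/4)² = (193/4)² = 37249/16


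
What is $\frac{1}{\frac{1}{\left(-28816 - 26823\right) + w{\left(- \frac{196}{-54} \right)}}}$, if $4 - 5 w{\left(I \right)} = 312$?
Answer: $- \frac{278503}{5} \approx -55701.0$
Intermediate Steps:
$w{\left(I \right)} = - \frac{308}{5}$ ($w{\left(I \right)} = \frac{4}{5} - \frac{312}{5} = - \frac{308}{5}$)
$\frac{1}{\frac{1}{\left(-28816 - 26823\right) + w{\left(- \frac{196}{-54} \right)}}} = \frac{1}{\frac{1}{\left(-28816 - 26823\right) - \frac{308}{5}}} = \frac{1}{\frac{1}{-55639 - \frac{308}{5}}} = \frac{1}{\frac{1}{- \frac{278503}{5}}} = \frac{1}{- \frac{5}{278503}} = - \frac{278503}{5}$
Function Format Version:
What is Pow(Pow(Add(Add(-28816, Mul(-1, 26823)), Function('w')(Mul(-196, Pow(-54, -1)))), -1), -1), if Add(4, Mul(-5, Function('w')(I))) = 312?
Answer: Rational(-278503, 5) ≈ -55701.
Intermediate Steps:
Function('w')(I) = Rational(-308, 5) (Function('w')(I) = Add(Rational(4, 5), Mul(Rational(-1, 5), 312)) = Add(Rational(4, 5), Rational(-312, 5)) = Rational(-308, 5))
Pow(Pow(Add(Add(-28816, Mul(-1, 26823)), Function('w')(Mul(-196, Pow(-54, -1)))), -1), -1) = Pow(Pow(Add(Add(-28816, Mul(-1, 26823)), Rational(-308, 5)), -1), -1) = Pow(Pow(Add(Add(-28816, -26823), Rational(-308, 5)), -1), -1) = Pow(Pow(Add(-55639, Rational(-308, 5)), -1), -1) = Pow(Pow(Rational(-278503, 5), -1), -1) = Pow(Rational(-5, 278503), -1) = Rational(-278503, 5)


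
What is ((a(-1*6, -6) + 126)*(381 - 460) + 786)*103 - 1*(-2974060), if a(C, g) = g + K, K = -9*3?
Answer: 2298277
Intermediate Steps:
K = -27
a(C, g) = -27 + g (a(C, g) = g - 27 = -27 + g)
((a(-1*6, -6) + 126)*(381 - 460) + 786)*103 - 1*(-2974060) = (((-27 - 6) + 126)*(381 - 460) + 786)*103 - 1*(-2974060) = ((-33 + 126)*(-79) + 786)*103 + 2974060 = (93*(-79) + 786)*103 + 2974060 = (-7347 + 786)*103 + 2974060 = -6561*103 + 2974060 = -675783 + 2974060 = 2298277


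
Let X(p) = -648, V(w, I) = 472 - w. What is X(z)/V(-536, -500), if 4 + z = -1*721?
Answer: -9/14 ≈ -0.64286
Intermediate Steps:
z = -725 (z = -4 - 1*721 = -4 - 721 = -725)
X(z)/V(-536, -500) = -648/(472 - 1*(-536)) = -648/(472 + 536) = -648/1008 = -648*1/1008 = -9/14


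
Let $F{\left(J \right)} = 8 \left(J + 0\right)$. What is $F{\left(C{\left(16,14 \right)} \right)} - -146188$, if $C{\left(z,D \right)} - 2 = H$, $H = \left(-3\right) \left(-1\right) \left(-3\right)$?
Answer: $146132$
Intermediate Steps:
$H = -9$ ($H = 3 \left(-3\right) = -9$)
$C{\left(z,D \right)} = -7$ ($C{\left(z,D \right)} = 2 - 9 = -7$)
$F{\left(J \right)} = 8 J$
$F{\left(C{\left(16,14 \right)} \right)} - -146188 = 8 \left(-7\right) - -146188 = -56 + 146188 = 146132$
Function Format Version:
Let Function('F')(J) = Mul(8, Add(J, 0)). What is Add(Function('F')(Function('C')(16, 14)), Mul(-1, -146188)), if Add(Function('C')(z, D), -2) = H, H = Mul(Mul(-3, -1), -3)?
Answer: 146132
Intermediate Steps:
H = -9 (H = Mul(3, -3) = -9)
Function('C')(z, D) = -7 (Function('C')(z, D) = Add(2, -9) = -7)
Function('F')(J) = Mul(8, J)
Add(Function('F')(Function('C')(16, 14)), Mul(-1, -146188)) = Add(Mul(8, -7), Mul(-1, -146188)) = Add(-56, 146188) = 146132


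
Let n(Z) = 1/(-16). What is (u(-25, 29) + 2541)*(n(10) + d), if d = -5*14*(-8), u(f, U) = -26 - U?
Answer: 11136037/8 ≈ 1.3920e+6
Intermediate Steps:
n(Z) = -1/16
d = 560 (d = -70*(-8) = 560)
(u(-25, 29) + 2541)*(n(10) + d) = ((-26 - 1*29) + 2541)*(-1/16 + 560) = ((-26 - 29) + 2541)*(8959/16) = (-55 + 2541)*(8959/16) = 2486*(8959/16) = 11136037/8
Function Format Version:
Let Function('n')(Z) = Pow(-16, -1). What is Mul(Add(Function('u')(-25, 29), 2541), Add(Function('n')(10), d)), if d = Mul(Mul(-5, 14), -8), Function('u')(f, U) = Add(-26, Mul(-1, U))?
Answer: Rational(11136037, 8) ≈ 1.3920e+6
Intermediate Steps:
Function('n')(Z) = Rational(-1, 16)
d = 560 (d = Mul(-70, -8) = 560)
Mul(Add(Function('u')(-25, 29), 2541), Add(Function('n')(10), d)) = Mul(Add(Add(-26, Mul(-1, 29)), 2541), Add(Rational(-1, 16), 560)) = Mul(Add(Add(-26, -29), 2541), Rational(8959, 16)) = Mul(Add(-55, 2541), Rational(8959, 16)) = Mul(2486, Rational(8959, 16)) = Rational(11136037, 8)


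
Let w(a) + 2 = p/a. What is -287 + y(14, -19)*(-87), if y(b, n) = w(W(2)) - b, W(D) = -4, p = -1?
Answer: 4333/4 ≈ 1083.3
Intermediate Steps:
w(a) = -2 - 1/a
y(b, n) = -7/4 - b (y(b, n) = (-2 - 1/(-4)) - b = (-2 - 1*(-¼)) - b = (-2 + ¼) - b = -7/4 - b)
-287 + y(14, -19)*(-87) = -287 + (-7/4 - 1*14)*(-87) = -287 + (-7/4 - 14)*(-87) = -287 - 63/4*(-87) = -287 + 5481/4 = 4333/4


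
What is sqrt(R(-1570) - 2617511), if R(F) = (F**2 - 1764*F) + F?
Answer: sqrt(2615299) ≈ 1617.2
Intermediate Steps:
R(F) = F**2 - 1763*F
sqrt(R(-1570) - 2617511) = sqrt(-1570*(-1763 - 1570) - 2617511) = sqrt(-1570*(-3333) - 2617511) = sqrt(5232810 - 2617511) = sqrt(2615299)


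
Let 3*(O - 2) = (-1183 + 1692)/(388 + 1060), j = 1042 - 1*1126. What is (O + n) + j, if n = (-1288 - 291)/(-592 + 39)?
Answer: -189842371/2402232 ≈ -79.027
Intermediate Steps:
n = 1579/553 (n = -1579/(-553) = -1579*(-1/553) = 1579/553 ≈ 2.8553)
j = -84 (j = 1042 - 1126 = -84)
O = 9197/4344 (O = 2 + ((-1183 + 1692)/(388 + 1060))/3 = 2 + (509/1448)/3 = 2 + (509*(1/1448))/3 = 2 + (⅓)*(509/1448) = 2 + 509/4344 = 9197/4344 ≈ 2.1172)
(O + n) + j = (9197/4344 + 1579/553) - 84 = 11945117/2402232 - 84 = -189842371/2402232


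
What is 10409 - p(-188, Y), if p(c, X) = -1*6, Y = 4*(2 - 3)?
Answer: 10415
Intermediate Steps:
Y = -4 (Y = 4*(-1) = -4)
p(c, X) = -6
10409 - p(-188, Y) = 10409 - 1*(-6) = 10409 + 6 = 10415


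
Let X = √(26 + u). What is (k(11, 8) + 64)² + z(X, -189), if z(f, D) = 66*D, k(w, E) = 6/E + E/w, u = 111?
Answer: -15849503/1936 ≈ -8186.7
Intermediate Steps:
X = √137 (X = √(26 + 111) = √137 ≈ 11.705)
(k(11, 8) + 64)² + z(X, -189) = ((6/8 + 8/11) + 64)² + 66*(-189) = ((6*(⅛) + 8*(1/11)) + 64)² - 12474 = ((¾ + 8/11) + 64)² - 12474 = (65/44 + 64)² - 12474 = (2881/44)² - 12474 = 8300161/1936 - 12474 = -15849503/1936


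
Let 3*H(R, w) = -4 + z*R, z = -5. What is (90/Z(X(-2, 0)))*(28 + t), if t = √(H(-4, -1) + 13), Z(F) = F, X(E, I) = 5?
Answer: 504 + 6*√165 ≈ 581.07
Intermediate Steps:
H(R, w) = -4/3 - 5*R/3 (H(R, w) = (-4 - 5*R)/3 = -4/3 - 5*R/3)
t = √165/3 (t = √((-4/3 - 5/3*(-4)) + 13) = √((-4/3 + 20/3) + 13) = √(16/3 + 13) = √(55/3) = √165/3 ≈ 4.2817)
(90/Z(X(-2, 0)))*(28 + t) = (90/5)*(28 + √165/3) = ((⅕)*90)*(28 + √165/3) = 18*(28 + √165/3) = 504 + 6*√165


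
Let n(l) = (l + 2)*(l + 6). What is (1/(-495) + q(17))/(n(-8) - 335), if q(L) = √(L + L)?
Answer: 1/159885 - √34/323 ≈ -0.018046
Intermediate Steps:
q(L) = √2*√L (q(L) = √(2*L) = √2*√L)
n(l) = (2 + l)*(6 + l)
(1/(-495) + q(17))/(n(-8) - 335) = (1/(-495) + √2*√17)/((12 + (-8)² + 8*(-8)) - 335) = (-1/495 + √34)/((12 + 64 - 64) - 335) = (-1/495 + √34)/(12 - 335) = (-1/495 + √34)/(-323) = (-1/495 + √34)*(-1/323) = 1/159885 - √34/323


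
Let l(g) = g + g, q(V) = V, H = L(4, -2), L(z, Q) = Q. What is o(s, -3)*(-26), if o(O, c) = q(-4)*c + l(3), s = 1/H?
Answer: -468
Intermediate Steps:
H = -2
l(g) = 2*g
s = -½ (s = 1/(-2) = -½ ≈ -0.50000)
o(O, c) = 6 - 4*c (o(O, c) = -4*c + 2*3 = -4*c + 6 = 6 - 4*c)
o(s, -3)*(-26) = (6 - 4*(-3))*(-26) = (6 + 12)*(-26) = 18*(-26) = -468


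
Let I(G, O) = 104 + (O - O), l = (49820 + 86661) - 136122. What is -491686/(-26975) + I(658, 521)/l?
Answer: 13793898/744925 ≈ 18.517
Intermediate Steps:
l = 359 (l = 136481 - 136122 = 359)
I(G, O) = 104 (I(G, O) = 104 + 0 = 104)
-491686/(-26975) + I(658, 521)/l = -491686/(-26975) + 104/359 = -491686*(-1/26975) + 104*(1/359) = 37822/2075 + 104/359 = 13793898/744925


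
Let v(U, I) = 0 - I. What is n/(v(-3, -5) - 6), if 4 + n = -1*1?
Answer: 5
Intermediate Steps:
v(U, I) = -I
n = -5 (n = -4 - 1*1 = -4 - 1 = -5)
n/(v(-3, -5) - 6) = -5/(-1*(-5) - 6) = -5/(5 - 6) = -5/(-1) = -1*(-5) = 5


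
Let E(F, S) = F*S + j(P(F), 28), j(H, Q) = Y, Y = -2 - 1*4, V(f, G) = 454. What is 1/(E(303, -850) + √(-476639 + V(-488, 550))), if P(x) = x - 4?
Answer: -257556/66335569321 - I*√476185/66335569321 ≈ -3.8826e-6 - 1.0403e-8*I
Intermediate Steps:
P(x) = -4 + x
Y = -6 (Y = -2 - 4 = -6)
j(H, Q) = -6
E(F, S) = -6 + F*S (E(F, S) = F*S - 6 = -6 + F*S)
1/(E(303, -850) + √(-476639 + V(-488, 550))) = 1/((-6 + 303*(-850)) + √(-476639 + 454)) = 1/((-6 - 257550) + √(-476185)) = 1/(-257556 + I*√476185)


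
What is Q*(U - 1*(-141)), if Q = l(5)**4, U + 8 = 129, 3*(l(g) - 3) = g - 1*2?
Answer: 67072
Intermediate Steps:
l(g) = 7/3 + g/3 (l(g) = 3 + (g - 1*2)/3 = 3 + (g - 2)/3 = 3 + (-2 + g)/3 = 3 + (-2/3 + g/3) = 7/3 + g/3)
U = 121 (U = -8 + 129 = 121)
Q = 256 (Q = (7/3 + (1/3)*5)**4 = (7/3 + 5/3)**4 = 4**4 = 256)
Q*(U - 1*(-141)) = 256*(121 - 1*(-141)) = 256*(121 + 141) = 256*262 = 67072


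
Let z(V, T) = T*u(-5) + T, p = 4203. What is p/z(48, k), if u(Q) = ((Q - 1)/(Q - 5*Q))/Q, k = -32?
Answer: -105075/848 ≈ -123.91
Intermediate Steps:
u(Q) = -(-1 + Q)/(4*Q²) (u(Q) = ((-1 + Q)/((-4*Q)))/Q = ((-1 + Q)*(-1/(4*Q)))/Q = (-(-1 + Q)/(4*Q))/Q = -(-1 + Q)/(4*Q²))
z(V, T) = 53*T/50 (z(V, T) = T*((¼)*(1 - 1*(-5))/(-5)²) + T = T*((¼)*(1/25)*(1 + 5)) + T = T*((¼)*(1/25)*6) + T = T*(3/50) + T = 3*T/50 + T = 53*T/50)
p/z(48, k) = 4203/(((53/50)*(-32))) = 4203/(-848/25) = 4203*(-25/848) = -105075/848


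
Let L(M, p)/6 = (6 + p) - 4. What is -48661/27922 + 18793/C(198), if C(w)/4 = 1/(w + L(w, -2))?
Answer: 12987244783/13961 ≈ 9.3025e+5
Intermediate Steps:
L(M, p) = 12 + 6*p (L(M, p) = 6*((6 + p) - 4) = 6*(2 + p) = 12 + 6*p)
C(w) = 4/w (C(w) = 4/(w + (12 + 6*(-2))) = 4/(w + (12 - 12)) = 4/(w + 0) = 4/w)
-48661/27922 + 18793/C(198) = -48661/27922 + 18793/((4/198)) = -48661*1/27922 + 18793/((4*(1/198))) = -48661/27922 + 18793/(2/99) = -48661/27922 + 18793*(99/2) = -48661/27922 + 1860507/2 = 12987244783/13961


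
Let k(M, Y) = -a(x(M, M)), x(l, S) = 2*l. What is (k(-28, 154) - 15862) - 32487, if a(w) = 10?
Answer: -48359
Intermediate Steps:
k(M, Y) = -10 (k(M, Y) = -1*10 = -10)
(k(-28, 154) - 15862) - 32487 = (-10 - 15862) - 32487 = -15872 - 32487 = -48359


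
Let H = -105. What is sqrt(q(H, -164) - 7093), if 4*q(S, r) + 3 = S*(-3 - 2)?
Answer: 5*I*sqrt(1114)/2 ≈ 83.442*I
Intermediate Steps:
q(S, r) = -3/4 - 5*S/4 (q(S, r) = -3/4 + (S*(-3 - 2))/4 = -3/4 + (S*(-5))/4 = -3/4 + (-5*S)/4 = -3/4 - 5*S/4)
sqrt(q(H, -164) - 7093) = sqrt((-3/4 - 5/4*(-105)) - 7093) = sqrt((-3/4 + 525/4) - 7093) = sqrt(261/2 - 7093) = sqrt(-13925/2) = 5*I*sqrt(1114)/2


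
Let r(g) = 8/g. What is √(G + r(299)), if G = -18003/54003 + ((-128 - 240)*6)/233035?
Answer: I*√497265122112072209629305/1254264047465 ≈ 0.56222*I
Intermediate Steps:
G = -1438189243/4194863035 (G = -18003*1/54003 - 368*6*(1/233035) = -6001/18001 - 2208*1/233035 = -6001/18001 - 2208/233035 = -1438189243/4194863035 ≈ -0.34285)
√(G + r(299)) = √(-1438189243/4194863035 + 8/299) = √(-396459679377/1254264047465) = I*√497265122112072209629305/1254264047465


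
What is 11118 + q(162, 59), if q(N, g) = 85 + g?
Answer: 11262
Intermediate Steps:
11118 + q(162, 59) = 11118 + (85 + 59) = 11118 + 144 = 11262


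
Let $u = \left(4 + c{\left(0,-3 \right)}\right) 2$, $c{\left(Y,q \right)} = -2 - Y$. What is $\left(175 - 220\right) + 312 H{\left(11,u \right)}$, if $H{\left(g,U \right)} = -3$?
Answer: $-981$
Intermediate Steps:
$u = 4$ ($u = \left(4 - 2\right) 2 = 2 \cdot 2 = 4$)
$\left(175 - 220\right) + 312 H{\left(11,u \right)} = \left(175 - 220\right) + 312 \left(-3\right) = -45 - 936 = -981$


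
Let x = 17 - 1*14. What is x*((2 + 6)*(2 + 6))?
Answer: 192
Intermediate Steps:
x = 3 (x = 17 - 14 = 3)
x*((2 + 6)*(2 + 6)) = 3*((2 + 6)*(2 + 6)) = 3*(8*8) = 3*64 = 192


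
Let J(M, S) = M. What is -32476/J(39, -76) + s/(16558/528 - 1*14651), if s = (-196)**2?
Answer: -125739413596/150523815 ≈ -835.35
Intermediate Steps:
s = 38416
-32476/J(39, -76) + s/(16558/528 - 1*14651) = -32476/39 + 38416/(16558/528 - 1*14651) = -32476*1/39 + 38416/(16558*(1/528) - 14651) = -32476/39 + 38416/(8279/264 - 14651) = -32476/39 + 38416/(-3859585/264) = -32476/39 + 38416*(-264/3859585) = -32476/39 - 10141824/3859585 = -125739413596/150523815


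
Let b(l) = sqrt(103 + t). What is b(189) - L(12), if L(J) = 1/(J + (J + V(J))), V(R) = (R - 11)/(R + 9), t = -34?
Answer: -21/505 + sqrt(69) ≈ 8.2650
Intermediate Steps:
b(l) = sqrt(69) (b(l) = sqrt(103 - 34) = sqrt(69))
V(R) = (-11 + R)/(9 + R)
L(J) = 1/(2*J + (-11 + J)/(9 + J)) (L(J) = 1/(J + (J + (-11 + J)/(9 + J))) = 1/(2*J + (-11 + J)/(9 + J)))
b(189) - L(12) = sqrt(69) - (9 + 12)/(-11 + 12 + 2*12*(9 + 12)) = sqrt(69) - 21/(-11 + 12 + 2*12*21) = sqrt(69) - 21/(-11 + 12 + 504) = sqrt(69) - 21/505 = -21/505 + sqrt(69)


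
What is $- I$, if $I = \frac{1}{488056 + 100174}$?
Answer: $- \frac{1}{588230} \approx -1.7 \cdot 10^{-6}$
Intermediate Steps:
$I = \frac{1}{588230} \approx 1.7 \cdot 10^{-6}$
$- I = \left(-1\right) \frac{1}{588230} = - \frac{1}{588230}$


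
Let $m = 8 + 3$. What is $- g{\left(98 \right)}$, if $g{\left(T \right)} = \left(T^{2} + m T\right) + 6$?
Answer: $-10688$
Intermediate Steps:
$m = 11$
$g{\left(T \right)} = 6 + T^{2} + 11 T$ ($g{\left(T \right)} = \left(T^{2} + 11 T\right) + 6 = 6 + T^{2} + 11 T$)
$- g{\left(98 \right)} = - (6 + 98^{2} + 11 \cdot 98) = - (6 + 9604 + 1078) = \left(-1\right) 10688 = -10688$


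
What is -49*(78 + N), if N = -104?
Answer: 1274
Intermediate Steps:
-49*(78 + N) = -49*(78 - 104) = -49*(-26) = 1274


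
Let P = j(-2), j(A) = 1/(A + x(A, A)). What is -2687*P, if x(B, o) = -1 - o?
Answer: 2687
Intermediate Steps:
j(A) = -1 (j(A) = 1/(A + (-1 - A)) = 1/(-1) = -1)
P = -1
-2687*P = -2687*(-1) = 2687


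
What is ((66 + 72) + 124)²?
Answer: 68644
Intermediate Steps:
((66 + 72) + 124)² = (138 + 124)² = 262² = 68644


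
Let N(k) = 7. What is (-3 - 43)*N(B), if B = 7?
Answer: -322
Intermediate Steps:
(-3 - 43)*N(B) = (-3 - 43)*7 = -46*7 = -322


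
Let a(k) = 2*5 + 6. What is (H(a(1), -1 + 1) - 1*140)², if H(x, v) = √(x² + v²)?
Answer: 15376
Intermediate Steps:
a(k) = 16 (a(k) = 10 + 6 = 16)
H(x, v) = √(v² + x²)
(H(a(1), -1 + 1) - 1*140)² = (√((-1 + 1)² + 16²) - 1*140)² = (√(0² + 256) - 140)² = (√(0 + 256) - 140)² = (√256 - 140)² = (16 - 140)² = (-124)² = 15376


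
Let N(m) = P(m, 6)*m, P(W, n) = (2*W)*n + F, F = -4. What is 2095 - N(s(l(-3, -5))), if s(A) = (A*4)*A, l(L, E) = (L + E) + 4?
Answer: -46801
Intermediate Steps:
l(L, E) = 4 + E + L (l(L, E) = (E + L) + 4 = 4 + E + L)
P(W, n) = -4 + 2*W*n (P(W, n) = (2*W)*n - 4 = 2*W*n - 4 = -4 + 2*W*n)
s(A) = 4*A² (s(A) = (4*A)*A = 4*A²)
N(m) = m*(-4 + 12*m) (N(m) = (-4 + 2*m*6)*m = (-4 + 12*m)*m = m*(-4 + 12*m))
2095 - N(s(l(-3, -5))) = 2095 - 4*4*(4 - 5 - 3)²*(-1 + 3*(4*(4 - 5 - 3)²)) = 2095 - 4*4*(-4)²*(-1 + 3*(4*(-4)²)) = 2095 - 4*4*16*(-1 + 3*(4*16)) = 2095 - 4*64*(-1 + 3*64) = 2095 - 4*64*(-1 + 192) = 2095 - 4*64*191 = 2095 - 1*48896 = 2095 - 48896 = -46801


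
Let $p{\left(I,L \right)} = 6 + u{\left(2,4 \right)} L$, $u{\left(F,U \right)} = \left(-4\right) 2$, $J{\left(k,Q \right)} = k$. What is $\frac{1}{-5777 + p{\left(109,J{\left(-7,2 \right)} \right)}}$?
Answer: $- \frac{1}{5715} \approx -0.00017498$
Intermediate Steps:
$u{\left(F,U \right)} = -8$
$p{\left(I,L \right)} = 6 - 8 L$
$\frac{1}{-5777 + p{\left(109,J{\left(-7,2 \right)} \right)}} = \frac{1}{-5777 + \left(6 - -56\right)} = \frac{1}{-5777 + \left(6 + 56\right)} = \frac{1}{-5777 + 62} = \frac{1}{-5715} = - \frac{1}{5715}$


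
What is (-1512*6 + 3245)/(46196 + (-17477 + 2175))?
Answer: -5827/30894 ≈ -0.18861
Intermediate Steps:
(-1512*6 + 3245)/(46196 + (-17477 + 2175)) = (-9072 + 3245)/(46196 - 15302) = -5827/30894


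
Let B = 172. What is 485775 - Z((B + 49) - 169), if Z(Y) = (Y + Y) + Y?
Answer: 485619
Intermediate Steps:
Z(Y) = 3*Y (Z(Y) = 2*Y + Y = 3*Y)
485775 - Z((B + 49) - 169) = 485775 - 3*((172 + 49) - 169) = 485775 - 3*(221 - 169) = 485775 - 3*52 = 485775 - 1*156 = 485775 - 156 = 485619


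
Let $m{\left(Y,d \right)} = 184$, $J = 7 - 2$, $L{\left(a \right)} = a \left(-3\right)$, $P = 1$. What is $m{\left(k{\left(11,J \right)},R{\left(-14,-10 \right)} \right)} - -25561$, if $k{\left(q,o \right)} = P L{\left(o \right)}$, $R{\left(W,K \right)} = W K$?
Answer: $25745$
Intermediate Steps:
$R{\left(W,K \right)} = K W$
$L{\left(a \right)} = - 3 a$
$J = 5$
$k{\left(q,o \right)} = - 3 o$ ($k{\left(q,o \right)} = 1 \left(- 3 o\right) = - 3 o$)
$m{\left(k{\left(11,J \right)},R{\left(-14,-10 \right)} \right)} - -25561 = 184 - -25561 = 184 + 25561 = 25745$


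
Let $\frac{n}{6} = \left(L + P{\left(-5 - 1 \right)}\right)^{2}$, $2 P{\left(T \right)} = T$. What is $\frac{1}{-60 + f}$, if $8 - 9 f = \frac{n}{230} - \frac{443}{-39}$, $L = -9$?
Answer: $- \frac{40365}{2453813} \approx -0.01645$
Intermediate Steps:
$P{\left(T \right)} = \frac{T}{2}$
$n = 864$ ($n = 6 \left(-9 + \frac{-5 - 1}{2}\right)^{2} = 6 \left(-9 + \frac{1}{2} \left(-6\right)\right)^{2} = 6 \left(-9 - 3\right)^{2} = 6 \left(-12\right)^{2} = 6 \cdot 144 = 864$)
$f = - \frac{31913}{40365}$ ($f = \frac{8}{9} - \frac{\frac{864}{230} - \frac{443}{-39}}{9} = \frac{8}{9} - \frac{864 \cdot \frac{1}{230} - - \frac{443}{39}}{9} = \frac{8}{9} - \frac{\frac{432}{115} + \frac{443}{39}}{9} = \frac{8}{9} - \frac{67793}{40365} = - \frac{31913}{40365} \approx -0.79061$)
$\frac{1}{-60 + f} = \frac{1}{-60 - \frac{31913}{40365}} = \frac{1}{- \frac{2453813}{40365}} = - \frac{40365}{2453813}$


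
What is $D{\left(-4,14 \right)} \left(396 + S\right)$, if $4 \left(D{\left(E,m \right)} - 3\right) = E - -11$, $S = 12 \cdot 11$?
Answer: $2508$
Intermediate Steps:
$S = 132$
$D{\left(E,m \right)} = \frac{23}{4} + \frac{E}{4}$ ($D{\left(E,m \right)} = 3 + \frac{E - -11}{4} = 3 + \frac{E + 11}{4} = 3 + \frac{11 + E}{4} = 3 + \left(\frac{11}{4} + \frac{E}{4}\right) = \frac{23}{4} + \frac{E}{4}$)
$D{\left(-4,14 \right)} \left(396 + S\right) = \left(\frac{23}{4} + \frac{1}{4} \left(-4\right)\right) \left(396 + 132\right) = \left(\frac{23}{4} - 1\right) 528 = \frac{19}{4} \cdot 528 = 2508$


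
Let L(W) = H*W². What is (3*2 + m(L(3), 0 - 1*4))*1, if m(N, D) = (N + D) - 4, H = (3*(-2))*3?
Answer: -164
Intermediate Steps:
H = -18 (H = -6*3 = -18)
L(W) = -18*W²
m(N, D) = -4 + D + N (m(N, D) = (D + N) - 4 = -4 + D + N)
(3*2 + m(L(3), 0 - 1*4))*1 = (3*2 + (-4 + (0 - 1*4) - 18*3²))*1 = (6 + (-4 + (0 - 4) - 18*9))*1 = (6 + (-4 - 4 - 162))*1 = (6 - 170)*1 = -164*1 = -164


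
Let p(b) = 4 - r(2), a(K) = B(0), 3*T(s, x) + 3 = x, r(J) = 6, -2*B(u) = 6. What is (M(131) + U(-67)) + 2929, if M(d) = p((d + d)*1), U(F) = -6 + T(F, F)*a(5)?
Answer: 2991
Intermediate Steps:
B(u) = -3 (B(u) = -1/2*6 = -3)
T(s, x) = -1 + x/3
a(K) = -3
U(F) = -3 - F (U(F) = -6 + (-1 + F/3)*(-3) = -6 + (3 - F) = -3 - F)
p(b) = -2 (p(b) = 4 - 1*6 = 4 - 6 = -2)
M(d) = -2
(M(131) + U(-67)) + 2929 = (-2 + (-3 - 1*(-67))) + 2929 = (-2 + (-3 + 67)) + 2929 = (-2 + 64) + 2929 = 62 + 2929 = 2991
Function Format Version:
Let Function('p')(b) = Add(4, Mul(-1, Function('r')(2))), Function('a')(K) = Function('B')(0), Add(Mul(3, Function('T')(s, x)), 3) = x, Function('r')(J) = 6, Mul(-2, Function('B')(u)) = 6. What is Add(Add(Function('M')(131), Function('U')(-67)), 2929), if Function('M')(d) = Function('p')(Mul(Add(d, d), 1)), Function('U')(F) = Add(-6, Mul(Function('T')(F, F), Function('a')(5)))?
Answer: 2991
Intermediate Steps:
Function('B')(u) = -3 (Function('B')(u) = Mul(Rational(-1, 2), 6) = -3)
Function('T')(s, x) = Add(-1, Mul(Rational(1, 3), x))
Function('a')(K) = -3
Function('U')(F) = Add(-3, Mul(-1, F)) (Function('U')(F) = Add(-6, Mul(Add(-1, Mul(Rational(1, 3), F)), -3)) = Add(-6, Add(3, Mul(-1, F))) = Add(-3, Mul(-1, F)))
Function('p')(b) = -2 (Function('p')(b) = Add(4, Mul(-1, 6)) = Add(4, -6) = -2)
Function('M')(d) = -2
Add(Add(Function('M')(131), Function('U')(-67)), 2929) = Add(Add(-2, Add(-3, Mul(-1, -67))), 2929) = Add(Add(-2, Add(-3, 67)), 2929) = Add(Add(-2, 64), 2929) = Add(62, 2929) = 2991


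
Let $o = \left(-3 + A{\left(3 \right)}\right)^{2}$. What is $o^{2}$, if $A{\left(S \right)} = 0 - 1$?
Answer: $256$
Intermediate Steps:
$A{\left(S \right)} = -1$ ($A{\left(S \right)} = 0 - 1 = -1$)
$o = 16$ ($o = \left(-3 - 1\right)^{2} = \left(-4\right)^{2} = 16$)
$o^{2} = 16^{2} = 256$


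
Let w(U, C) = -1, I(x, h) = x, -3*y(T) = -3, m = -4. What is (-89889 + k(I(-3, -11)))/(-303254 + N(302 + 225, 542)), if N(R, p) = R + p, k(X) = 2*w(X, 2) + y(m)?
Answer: 17978/60437 ≈ 0.29747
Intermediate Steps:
y(T) = 1 (y(T) = -⅓*(-3) = 1)
k(X) = -1 (k(X) = 2*(-1) + 1 = -2 + 1 = -1)
(-89889 + k(I(-3, -11)))/(-303254 + N(302 + 225, 542)) = (-89889 - 1)/(-303254 + ((302 + 225) + 542)) = -89890/(-303254 + (527 + 542)) = -89890/(-303254 + 1069) = -89890/(-302185) = -89890*(-1/302185) = 17978/60437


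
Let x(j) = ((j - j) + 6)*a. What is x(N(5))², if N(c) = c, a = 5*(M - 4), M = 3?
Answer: 900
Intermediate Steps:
a = -5 (a = 5*(3 - 4) = 5*(-1) = -5)
x(j) = -30 (x(j) = ((j - j) + 6)*(-5) = (0 + 6)*(-5) = 6*(-5) = -30)
x(N(5))² = (-30)² = 900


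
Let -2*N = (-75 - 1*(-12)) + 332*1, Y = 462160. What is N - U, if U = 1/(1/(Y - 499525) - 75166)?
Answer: -755507297249/5617155182 ≈ -134.50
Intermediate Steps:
N = -269/2 (N = -((-75 - 1*(-12)) + 332*1)/2 = -((-75 + 12) + 332)/2 = -(-63 + 332)/2 = -1/2*269 = -269/2 ≈ -134.50)
U = -37365/2808577591 (U = 1/(1/(462160 - 499525) - 75166) = 1/(1/(-37365) - 75166) = 1/(-1/37365 - 75166) = 1/(-2808577591/37365) = -37365/2808577591 ≈ -1.3304e-5)
N - U = -269/2 - 1*(-37365/2808577591) = -269/2 + 37365/2808577591 = -755507297249/5617155182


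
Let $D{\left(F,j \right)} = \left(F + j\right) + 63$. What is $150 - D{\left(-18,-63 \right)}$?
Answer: $168$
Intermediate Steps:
$D{\left(F,j \right)} = 63 + F + j$
$150 - D{\left(-18,-63 \right)} = 150 - \left(63 - 18 - 63\right) = 150 - -18 = 150 + 18 = 168$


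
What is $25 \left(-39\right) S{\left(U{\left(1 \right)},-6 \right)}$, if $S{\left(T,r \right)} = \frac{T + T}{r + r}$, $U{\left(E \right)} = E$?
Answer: $\frac{325}{2} \approx 162.5$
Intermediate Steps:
$S{\left(T,r \right)} = \frac{T}{r}$ ($S{\left(T,r \right)} = \frac{2 T}{2 r} = 2 T \frac{1}{2 r} = \frac{T}{r}$)
$25 \left(-39\right) S{\left(U{\left(1 \right)},-6 \right)} = 25 \left(-39\right) 1 \frac{1}{-6} = - 975 \cdot 1 \left(- \frac{1}{6}\right) = \left(-975\right) \left(- \frac{1}{6}\right) = \frac{325}{2}$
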